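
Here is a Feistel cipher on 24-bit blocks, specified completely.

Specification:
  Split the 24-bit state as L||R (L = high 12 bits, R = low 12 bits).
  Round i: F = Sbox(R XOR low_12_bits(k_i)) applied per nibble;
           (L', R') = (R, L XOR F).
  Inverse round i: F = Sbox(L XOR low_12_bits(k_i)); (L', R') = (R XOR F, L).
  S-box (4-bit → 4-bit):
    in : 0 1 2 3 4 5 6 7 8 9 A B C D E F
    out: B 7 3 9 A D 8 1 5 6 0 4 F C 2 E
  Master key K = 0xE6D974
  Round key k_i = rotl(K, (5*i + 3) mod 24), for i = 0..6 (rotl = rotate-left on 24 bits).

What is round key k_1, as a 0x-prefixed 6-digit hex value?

0xD974E6

K = 0xE6D974
k_0 = rotl(K, (5*0+3) mod 24) = rotl(K, 3) = 0x36CBA7
k_1 = rotl(K, (5*1+3) mod 24) = rotl(K, 8) = 0xD974E6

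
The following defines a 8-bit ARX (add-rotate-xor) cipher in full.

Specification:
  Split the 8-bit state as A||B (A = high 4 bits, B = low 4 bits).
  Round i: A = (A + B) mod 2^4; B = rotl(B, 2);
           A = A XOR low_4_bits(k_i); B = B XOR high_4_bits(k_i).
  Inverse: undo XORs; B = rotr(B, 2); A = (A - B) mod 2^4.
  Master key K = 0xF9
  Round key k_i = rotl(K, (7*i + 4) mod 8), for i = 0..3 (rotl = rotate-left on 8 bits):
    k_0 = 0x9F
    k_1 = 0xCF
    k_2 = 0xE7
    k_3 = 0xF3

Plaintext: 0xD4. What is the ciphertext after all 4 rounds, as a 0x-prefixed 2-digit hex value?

s_0 = plaintext = 0xD4
s_1 = Round(s_0, k_0) = 0xE8
s_2 = Round(s_1, k_1) = 0x9E
s_3 = Round(s_2, k_2) = 0x05
s_4 = Round(s_3, k_3) = 0x6A

0x6A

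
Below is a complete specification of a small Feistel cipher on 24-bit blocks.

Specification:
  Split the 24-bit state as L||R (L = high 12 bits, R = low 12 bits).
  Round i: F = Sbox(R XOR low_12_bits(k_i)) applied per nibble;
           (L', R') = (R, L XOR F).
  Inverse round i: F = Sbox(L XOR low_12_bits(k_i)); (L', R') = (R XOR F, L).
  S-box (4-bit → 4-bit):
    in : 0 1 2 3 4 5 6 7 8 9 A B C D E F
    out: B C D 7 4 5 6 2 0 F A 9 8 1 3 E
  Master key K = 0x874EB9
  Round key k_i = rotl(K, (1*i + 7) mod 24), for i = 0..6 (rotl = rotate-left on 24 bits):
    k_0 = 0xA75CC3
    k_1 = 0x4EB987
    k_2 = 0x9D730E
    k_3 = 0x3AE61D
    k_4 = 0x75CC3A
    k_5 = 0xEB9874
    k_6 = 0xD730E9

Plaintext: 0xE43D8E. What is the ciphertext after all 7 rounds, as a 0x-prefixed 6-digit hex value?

0xB1BAC3

s_0 = plaintext = 0xE43D8E
s_1 = Round(s_0, k_0) = 0xD8E202
s_2 = Round(s_1, k_1) = 0x20248B
s_3 = Round(s_2, k_2) = 0x48B007
s_4 = Round(s_3, k_3) = 0x007241
s_5 = Round(s_4, k_4) = 0x24132E
s_6 = Round(s_5, k_5) = 0x32EB1B
s_7 = Round(s_6, k_6) = 0xB1BAC3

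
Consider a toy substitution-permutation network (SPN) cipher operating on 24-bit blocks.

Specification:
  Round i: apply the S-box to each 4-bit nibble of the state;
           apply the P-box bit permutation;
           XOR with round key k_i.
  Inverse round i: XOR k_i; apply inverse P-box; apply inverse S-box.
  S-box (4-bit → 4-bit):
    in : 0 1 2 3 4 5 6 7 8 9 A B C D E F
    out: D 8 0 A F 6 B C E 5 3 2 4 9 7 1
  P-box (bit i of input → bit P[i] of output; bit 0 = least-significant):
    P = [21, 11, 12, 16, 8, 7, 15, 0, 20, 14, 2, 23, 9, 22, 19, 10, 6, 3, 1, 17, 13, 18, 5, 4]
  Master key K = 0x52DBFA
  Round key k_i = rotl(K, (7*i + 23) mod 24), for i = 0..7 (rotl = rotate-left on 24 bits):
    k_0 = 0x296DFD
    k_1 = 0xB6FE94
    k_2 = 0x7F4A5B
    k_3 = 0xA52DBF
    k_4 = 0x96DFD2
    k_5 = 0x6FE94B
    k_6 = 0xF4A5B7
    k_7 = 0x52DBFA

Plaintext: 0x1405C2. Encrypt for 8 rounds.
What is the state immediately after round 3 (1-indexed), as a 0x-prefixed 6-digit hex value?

s_0 = plaintext = 0x1405C2
s_1 = Round(s_0, k_0) = 0x23ABA3
s_2 = Round(s_1, k_1) = 0xF5B51C
s_3 = Round(s_2, k_2) = 0x3F3A54
s_4 = Round(s_3, k_3) = 0xD0F16F
s_5 = Round(s_4, k_4) = 0x34FC01
s_6 = Round(s_5, k_5) = 0x686A14
s_7 = Round(s_6, k_6) = 0x83DBAC
s_8 = Round(s_7, k_7) = 0x548C42

0x3F3A54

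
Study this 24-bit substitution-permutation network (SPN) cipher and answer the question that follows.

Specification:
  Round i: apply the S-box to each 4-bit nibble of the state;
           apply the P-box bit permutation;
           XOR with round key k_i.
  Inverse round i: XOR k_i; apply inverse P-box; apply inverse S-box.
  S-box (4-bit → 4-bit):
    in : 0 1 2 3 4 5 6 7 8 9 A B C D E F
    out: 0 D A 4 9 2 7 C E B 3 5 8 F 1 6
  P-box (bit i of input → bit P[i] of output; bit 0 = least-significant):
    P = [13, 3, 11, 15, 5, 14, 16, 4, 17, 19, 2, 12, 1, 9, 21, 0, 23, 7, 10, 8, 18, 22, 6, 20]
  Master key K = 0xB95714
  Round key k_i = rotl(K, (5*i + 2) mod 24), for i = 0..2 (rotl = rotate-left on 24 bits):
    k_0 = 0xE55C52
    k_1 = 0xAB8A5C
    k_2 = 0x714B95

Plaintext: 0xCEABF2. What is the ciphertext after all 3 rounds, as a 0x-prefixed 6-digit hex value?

s_0 = plaintext = 0xCEABF2
s_1 = Round(s_0, k_0) = 0x769E5C
s_2 = Round(s_1, k_1) = 0x394C9F
s_3 = Round(s_2, k_2) = 0xF1126E

0xF1126E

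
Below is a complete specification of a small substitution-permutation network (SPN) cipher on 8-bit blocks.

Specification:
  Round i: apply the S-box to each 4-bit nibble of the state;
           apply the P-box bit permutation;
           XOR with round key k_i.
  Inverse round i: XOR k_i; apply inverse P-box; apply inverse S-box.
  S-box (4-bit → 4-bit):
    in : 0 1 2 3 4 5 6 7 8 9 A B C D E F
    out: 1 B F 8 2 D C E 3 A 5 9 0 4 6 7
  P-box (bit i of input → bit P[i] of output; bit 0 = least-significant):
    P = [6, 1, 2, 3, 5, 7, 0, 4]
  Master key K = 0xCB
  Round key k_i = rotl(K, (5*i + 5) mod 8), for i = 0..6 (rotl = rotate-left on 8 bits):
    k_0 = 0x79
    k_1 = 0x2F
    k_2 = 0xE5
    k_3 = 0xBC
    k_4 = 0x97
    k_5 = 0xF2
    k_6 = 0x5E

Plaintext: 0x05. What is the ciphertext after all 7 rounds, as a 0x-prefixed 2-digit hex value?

s_0 = plaintext = 0x05
s_1 = Round(s_0, k_0) = 0x15
s_2 = Round(s_1, k_1) = 0xD3
s_3 = Round(s_2, k_2) = 0xEC
s_4 = Round(s_3, k_3) = 0x3D
s_5 = Round(s_4, k_4) = 0x83
s_6 = Round(s_5, k_5) = 0x5A
s_7 = Round(s_6, k_6) = 0x2B

0x2B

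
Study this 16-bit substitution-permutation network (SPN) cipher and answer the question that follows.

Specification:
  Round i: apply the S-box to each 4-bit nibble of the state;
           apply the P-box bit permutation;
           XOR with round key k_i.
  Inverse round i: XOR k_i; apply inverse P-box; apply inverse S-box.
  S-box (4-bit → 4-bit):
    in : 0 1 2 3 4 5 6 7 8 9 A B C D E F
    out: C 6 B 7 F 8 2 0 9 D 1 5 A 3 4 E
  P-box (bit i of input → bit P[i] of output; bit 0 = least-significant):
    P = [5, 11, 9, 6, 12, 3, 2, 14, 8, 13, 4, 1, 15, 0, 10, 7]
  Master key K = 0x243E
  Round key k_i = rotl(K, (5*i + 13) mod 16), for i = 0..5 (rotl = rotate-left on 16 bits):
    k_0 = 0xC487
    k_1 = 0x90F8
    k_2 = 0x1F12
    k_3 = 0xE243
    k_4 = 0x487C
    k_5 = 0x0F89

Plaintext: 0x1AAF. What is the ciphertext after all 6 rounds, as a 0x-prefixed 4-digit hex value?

s_0 = plaintext = 0x1AAF
s_1 = Round(s_0, k_0) = 0xDBC6
s_2 = Round(s_1, k_1) = 0x59E1
s_3 = Round(s_2, k_2) = 0x1484
s_4 = Round(s_3, k_3) = 0x9D30
s_5 = Round(s_4, k_4) = 0xFFB0
s_6 = Round(s_5, k_5) = 0x395E

0x395E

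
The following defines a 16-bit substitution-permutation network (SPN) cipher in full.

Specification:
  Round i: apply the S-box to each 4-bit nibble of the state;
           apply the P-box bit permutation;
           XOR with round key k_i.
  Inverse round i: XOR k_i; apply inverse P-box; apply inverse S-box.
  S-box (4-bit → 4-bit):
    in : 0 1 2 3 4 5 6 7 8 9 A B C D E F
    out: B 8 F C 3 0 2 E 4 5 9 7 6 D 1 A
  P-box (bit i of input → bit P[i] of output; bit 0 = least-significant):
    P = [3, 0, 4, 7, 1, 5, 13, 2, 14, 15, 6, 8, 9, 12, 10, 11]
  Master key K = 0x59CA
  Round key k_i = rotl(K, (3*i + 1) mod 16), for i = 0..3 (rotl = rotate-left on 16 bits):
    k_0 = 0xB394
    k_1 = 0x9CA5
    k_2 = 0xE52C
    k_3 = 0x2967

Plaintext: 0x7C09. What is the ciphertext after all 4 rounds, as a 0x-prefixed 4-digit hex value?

0x475E

s_0 = plaintext = 0x7C09
s_1 = Round(s_0, k_0) = 0x2FEA
s_2 = Round(s_1, k_1) = 0x032F
s_3 = Round(s_2, k_2) = 0xDECB
s_4 = Round(s_3, k_3) = 0x475E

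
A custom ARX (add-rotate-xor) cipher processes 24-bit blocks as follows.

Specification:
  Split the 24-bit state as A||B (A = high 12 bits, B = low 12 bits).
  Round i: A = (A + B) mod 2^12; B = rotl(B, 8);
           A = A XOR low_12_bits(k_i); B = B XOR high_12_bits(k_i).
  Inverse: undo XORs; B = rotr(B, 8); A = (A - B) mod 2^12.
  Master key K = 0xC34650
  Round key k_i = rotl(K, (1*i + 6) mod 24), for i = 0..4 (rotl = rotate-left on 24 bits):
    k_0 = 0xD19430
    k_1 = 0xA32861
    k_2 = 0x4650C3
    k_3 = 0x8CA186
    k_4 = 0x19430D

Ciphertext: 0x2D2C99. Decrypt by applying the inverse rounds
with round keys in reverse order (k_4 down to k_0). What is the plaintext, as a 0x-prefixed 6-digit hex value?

s_0 = ciphertext = 0x2D2C99
s_1 = InvRound(s_0, k_4) = 0x1020DD
s_2 = InvRound(s_1, k_3) = 0xF0C178
s_3 = InvRound(s_2, k_2) = 0xDFA1D5
s_4 = InvRound(s_3, k_1) = 0x720E7B
s_5 = InvRound(s_4, k_0) = 0xCED623

0xCED623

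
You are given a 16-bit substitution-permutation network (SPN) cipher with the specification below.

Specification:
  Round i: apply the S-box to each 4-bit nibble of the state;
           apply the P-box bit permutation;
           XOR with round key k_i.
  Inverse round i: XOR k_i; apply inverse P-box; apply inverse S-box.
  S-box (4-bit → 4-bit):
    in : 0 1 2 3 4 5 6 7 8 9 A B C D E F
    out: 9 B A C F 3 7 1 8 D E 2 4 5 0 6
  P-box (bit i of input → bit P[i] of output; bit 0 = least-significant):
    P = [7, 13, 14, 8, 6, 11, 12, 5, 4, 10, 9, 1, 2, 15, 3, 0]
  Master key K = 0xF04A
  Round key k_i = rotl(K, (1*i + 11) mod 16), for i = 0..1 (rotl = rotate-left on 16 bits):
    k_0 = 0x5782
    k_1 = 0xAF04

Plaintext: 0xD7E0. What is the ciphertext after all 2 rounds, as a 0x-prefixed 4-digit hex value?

0x2170

s_0 = plaintext = 0xD7E0
s_1 = Round(s_0, k_0) = 0x561E
s_2 = Round(s_1, k_1) = 0x2170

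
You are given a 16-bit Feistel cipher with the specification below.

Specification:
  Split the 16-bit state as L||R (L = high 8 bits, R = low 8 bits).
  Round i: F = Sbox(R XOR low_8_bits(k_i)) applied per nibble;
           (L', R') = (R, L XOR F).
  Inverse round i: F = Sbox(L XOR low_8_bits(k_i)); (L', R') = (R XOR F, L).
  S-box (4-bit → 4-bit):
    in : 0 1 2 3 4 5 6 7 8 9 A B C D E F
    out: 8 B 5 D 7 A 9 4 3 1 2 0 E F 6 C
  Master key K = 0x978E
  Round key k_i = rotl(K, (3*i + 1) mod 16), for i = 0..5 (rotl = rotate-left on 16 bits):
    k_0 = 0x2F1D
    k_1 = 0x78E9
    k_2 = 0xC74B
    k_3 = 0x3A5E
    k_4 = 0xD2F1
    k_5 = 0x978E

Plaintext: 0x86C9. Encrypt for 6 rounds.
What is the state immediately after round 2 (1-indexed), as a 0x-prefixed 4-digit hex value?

0x71DA

s_0 = plaintext = 0x86C9
s_1 = Round(s_0, k_0) = 0xC971
s_2 = Round(s_1, k_1) = 0x71DA
s_3 = Round(s_2, k_2) = 0xDA6A
s_4 = Round(s_3, k_3) = 0x6A0D
s_5 = Round(s_4, k_4) = 0x0DA4
s_6 = Round(s_5, k_5) = 0xA45F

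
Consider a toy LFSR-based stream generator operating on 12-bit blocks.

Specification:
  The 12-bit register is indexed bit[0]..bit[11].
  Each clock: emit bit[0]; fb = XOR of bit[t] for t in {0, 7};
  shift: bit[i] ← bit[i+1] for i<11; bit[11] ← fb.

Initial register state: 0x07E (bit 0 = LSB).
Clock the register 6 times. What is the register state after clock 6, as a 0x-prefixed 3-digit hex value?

reg_0 = 0x07E
clock 1: out=0, reg = 0x03F
clock 2: out=1, reg = 0x81F
clock 3: out=1, reg = 0xC0F
clock 4: out=1, reg = 0xE07
clock 5: out=1, reg = 0xF03
clock 6: out=1, reg = 0xF81

0xF81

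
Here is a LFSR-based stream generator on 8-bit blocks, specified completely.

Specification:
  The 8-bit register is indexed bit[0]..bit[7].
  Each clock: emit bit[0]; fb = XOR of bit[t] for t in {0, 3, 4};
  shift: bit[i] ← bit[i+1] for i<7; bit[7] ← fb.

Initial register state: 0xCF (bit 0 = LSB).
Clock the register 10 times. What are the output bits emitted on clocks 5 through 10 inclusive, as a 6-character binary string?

001101

reg_0 = 0xCF
clock 1: out=1, reg = 0x67
clock 2: out=1, reg = 0xB3
clock 3: out=1, reg = 0x59
clock 4: out=1, reg = 0xAC
clock 5: out=0, reg = 0xD6
clock 6: out=0, reg = 0xEB
clock 7: out=1, reg = 0x75
clock 8: out=1, reg = 0x3A
clock 9: out=0, reg = 0x1D
clock 10: out=1, reg = 0x8E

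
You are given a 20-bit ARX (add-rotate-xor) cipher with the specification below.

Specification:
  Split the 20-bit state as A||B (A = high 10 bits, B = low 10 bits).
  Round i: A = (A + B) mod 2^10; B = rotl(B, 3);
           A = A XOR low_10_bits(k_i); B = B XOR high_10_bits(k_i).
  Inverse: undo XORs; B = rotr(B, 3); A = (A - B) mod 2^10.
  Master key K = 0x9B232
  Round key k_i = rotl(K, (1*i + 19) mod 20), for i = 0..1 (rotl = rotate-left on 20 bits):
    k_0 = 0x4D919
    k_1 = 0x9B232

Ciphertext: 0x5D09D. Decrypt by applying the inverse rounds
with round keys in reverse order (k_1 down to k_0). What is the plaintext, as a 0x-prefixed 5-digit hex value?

s_0 = ciphertext = 0x5D09D
s_1 = InvRound(s_0, k_1) = 0x9A0DE
s_2 = InvRound(s_1, k_0) = 0xCD03D

0xCD03D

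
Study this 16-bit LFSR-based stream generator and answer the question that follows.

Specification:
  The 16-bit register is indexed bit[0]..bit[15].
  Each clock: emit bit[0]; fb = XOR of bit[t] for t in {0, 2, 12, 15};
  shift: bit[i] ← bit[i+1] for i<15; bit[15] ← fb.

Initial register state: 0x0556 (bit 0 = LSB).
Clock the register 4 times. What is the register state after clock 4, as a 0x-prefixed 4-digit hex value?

0x1055

reg_0 = 0x0556
clock 1: out=0, reg = 0x82AB
clock 2: out=1, reg = 0x4155
clock 3: out=1, reg = 0x20AA
clock 4: out=0, reg = 0x1055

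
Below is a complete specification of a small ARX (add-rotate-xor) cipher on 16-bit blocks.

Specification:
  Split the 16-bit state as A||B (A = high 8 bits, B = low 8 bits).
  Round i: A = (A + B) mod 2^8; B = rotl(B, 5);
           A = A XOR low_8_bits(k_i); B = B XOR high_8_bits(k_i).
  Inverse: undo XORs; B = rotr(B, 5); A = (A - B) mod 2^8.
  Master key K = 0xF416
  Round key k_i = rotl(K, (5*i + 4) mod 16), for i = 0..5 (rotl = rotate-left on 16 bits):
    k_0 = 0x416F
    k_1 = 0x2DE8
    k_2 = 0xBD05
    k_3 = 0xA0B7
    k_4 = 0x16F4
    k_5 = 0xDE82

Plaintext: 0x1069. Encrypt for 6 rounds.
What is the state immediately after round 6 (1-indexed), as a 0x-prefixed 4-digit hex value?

0x764A

s_0 = plaintext = 0x1069
s_1 = Round(s_0, k_0) = 0x166C
s_2 = Round(s_1, k_1) = 0x6AA0
s_3 = Round(s_2, k_2) = 0x0FA9
s_4 = Round(s_3, k_3) = 0x0F95
s_5 = Round(s_4, k_4) = 0x50A4
s_6 = Round(s_5, k_5) = 0x764A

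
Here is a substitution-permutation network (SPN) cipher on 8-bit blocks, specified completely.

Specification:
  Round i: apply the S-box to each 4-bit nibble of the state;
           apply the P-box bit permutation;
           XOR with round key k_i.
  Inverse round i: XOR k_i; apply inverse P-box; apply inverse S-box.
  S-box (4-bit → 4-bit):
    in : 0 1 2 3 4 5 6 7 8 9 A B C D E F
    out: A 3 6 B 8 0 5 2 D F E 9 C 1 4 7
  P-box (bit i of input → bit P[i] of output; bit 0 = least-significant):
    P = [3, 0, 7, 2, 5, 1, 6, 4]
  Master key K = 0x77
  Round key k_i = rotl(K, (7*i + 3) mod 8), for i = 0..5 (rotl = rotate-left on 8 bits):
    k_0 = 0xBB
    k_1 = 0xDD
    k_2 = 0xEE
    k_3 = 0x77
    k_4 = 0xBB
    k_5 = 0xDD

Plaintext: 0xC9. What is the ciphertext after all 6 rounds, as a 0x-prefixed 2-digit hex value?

0x27

s_0 = plaintext = 0xC9
s_1 = Round(s_0, k_0) = 0x66
s_2 = Round(s_1, k_1) = 0x35
s_3 = Round(s_2, k_2) = 0xDC
s_4 = Round(s_3, k_3) = 0xD3
s_5 = Round(s_4, k_4) = 0x96
s_6 = Round(s_5, k_5) = 0x27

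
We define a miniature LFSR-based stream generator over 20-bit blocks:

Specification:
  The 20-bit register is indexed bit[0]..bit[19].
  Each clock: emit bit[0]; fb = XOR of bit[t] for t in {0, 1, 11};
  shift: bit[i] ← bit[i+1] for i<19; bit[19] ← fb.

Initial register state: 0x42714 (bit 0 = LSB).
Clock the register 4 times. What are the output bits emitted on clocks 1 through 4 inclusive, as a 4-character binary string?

0010

reg_0 = 0x42714
clock 1: out=0, reg = 0x2138A
clock 2: out=0, reg = 0x909C5
clock 3: out=1, reg = 0x484E2
clock 4: out=0, reg = 0xA4271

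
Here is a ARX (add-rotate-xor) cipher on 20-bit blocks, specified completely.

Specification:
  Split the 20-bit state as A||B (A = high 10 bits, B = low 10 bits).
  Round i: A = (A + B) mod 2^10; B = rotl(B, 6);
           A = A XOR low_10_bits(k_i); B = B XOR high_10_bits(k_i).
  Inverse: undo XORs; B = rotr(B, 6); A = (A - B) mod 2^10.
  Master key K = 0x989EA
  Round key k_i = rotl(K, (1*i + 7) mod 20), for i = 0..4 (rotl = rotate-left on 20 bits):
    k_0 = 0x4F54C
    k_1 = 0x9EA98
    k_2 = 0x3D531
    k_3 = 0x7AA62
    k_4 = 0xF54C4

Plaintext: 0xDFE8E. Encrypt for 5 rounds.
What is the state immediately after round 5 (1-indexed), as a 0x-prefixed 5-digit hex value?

s_0 = plaintext = 0xDFE8E
s_1 = Round(s_0, k_0) = 0xD0695
s_2 = Round(s_1, k_1) = 0xD3B13
s_3 = Round(s_2, k_2) = 0xD4004
s_4 = Round(s_3, k_3) = 0x4D8EA
s_5 = Round(s_4, k_4) = 0xB915B

0xB915B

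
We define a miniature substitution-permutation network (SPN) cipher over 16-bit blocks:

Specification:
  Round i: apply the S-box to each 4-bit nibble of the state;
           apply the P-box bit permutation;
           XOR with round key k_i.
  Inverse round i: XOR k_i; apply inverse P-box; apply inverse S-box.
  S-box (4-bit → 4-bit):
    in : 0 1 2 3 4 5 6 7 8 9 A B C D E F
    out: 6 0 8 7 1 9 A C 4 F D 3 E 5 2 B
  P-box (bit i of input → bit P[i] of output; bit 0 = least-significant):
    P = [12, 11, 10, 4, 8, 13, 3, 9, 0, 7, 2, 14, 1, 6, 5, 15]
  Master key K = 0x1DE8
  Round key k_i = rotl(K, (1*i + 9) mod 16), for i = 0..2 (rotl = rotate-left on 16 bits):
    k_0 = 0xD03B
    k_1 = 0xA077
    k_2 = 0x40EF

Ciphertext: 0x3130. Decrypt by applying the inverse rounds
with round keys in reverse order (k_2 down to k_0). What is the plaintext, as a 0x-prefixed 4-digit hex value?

0x02B2

s_0 = ciphertext = 0x3130
s_1 = InvRound(s_0, k_2) = 0xB935
s_2 = InvRound(s_1, k_1) = 0xB14B
s_3 = InvRound(s_2, k_0) = 0x02B2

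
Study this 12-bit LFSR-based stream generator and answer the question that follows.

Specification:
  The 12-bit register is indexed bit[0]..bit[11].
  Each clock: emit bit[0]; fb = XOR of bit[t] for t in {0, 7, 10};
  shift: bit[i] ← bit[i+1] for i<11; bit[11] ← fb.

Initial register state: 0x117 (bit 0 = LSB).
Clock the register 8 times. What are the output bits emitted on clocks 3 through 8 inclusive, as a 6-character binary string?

reg_0 = 0x117
clock 1: out=1, reg = 0x88B
clock 2: out=1, reg = 0x445
clock 3: out=1, reg = 0x222
clock 4: out=0, reg = 0x111
clock 5: out=1, reg = 0x888
clock 6: out=0, reg = 0xC44
clock 7: out=0, reg = 0xE22
clock 8: out=0, reg = 0xF11

101000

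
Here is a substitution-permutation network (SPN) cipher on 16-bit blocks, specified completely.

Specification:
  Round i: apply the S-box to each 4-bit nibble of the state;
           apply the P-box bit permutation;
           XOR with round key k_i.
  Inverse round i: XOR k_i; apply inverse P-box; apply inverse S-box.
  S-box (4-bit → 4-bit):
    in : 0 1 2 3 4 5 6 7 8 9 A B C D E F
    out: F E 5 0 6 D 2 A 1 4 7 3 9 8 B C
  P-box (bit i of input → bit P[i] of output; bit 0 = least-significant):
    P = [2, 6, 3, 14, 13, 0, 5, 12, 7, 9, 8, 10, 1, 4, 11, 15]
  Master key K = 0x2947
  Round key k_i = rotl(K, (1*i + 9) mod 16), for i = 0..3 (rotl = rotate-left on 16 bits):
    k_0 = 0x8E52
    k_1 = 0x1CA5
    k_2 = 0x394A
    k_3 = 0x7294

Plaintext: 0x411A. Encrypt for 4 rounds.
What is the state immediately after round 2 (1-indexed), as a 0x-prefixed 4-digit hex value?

0x738D

s_0 = plaintext = 0x411A
s_1 = Round(s_0, k_0) = 0x912F
s_2 = Round(s_1, k_1) = 0x738D
s_3 = Round(s_2, k_2) = 0xD95A
s_4 = Round(s_3, k_3) = 0xC3F8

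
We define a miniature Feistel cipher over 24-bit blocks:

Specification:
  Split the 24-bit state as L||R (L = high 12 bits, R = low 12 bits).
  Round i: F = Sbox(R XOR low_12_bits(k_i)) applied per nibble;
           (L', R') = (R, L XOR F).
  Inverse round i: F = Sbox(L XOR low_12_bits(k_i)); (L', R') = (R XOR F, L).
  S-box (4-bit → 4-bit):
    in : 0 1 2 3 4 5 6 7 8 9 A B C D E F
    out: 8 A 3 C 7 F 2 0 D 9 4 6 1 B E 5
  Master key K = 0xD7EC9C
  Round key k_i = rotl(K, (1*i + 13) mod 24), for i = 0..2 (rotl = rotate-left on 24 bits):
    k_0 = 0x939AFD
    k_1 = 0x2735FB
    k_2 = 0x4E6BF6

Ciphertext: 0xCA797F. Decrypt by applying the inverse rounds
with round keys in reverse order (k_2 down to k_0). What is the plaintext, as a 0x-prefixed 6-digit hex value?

s_0 = ciphertext = 0xCA797F
s_1 = InvRound(s_0, k_2) = 0x985CA7
s_2 = InvRound(s_1, k_1) = 0xDA9985
s_3 = InvRound(s_2, k_0) = 0x972DA9

0x972DA9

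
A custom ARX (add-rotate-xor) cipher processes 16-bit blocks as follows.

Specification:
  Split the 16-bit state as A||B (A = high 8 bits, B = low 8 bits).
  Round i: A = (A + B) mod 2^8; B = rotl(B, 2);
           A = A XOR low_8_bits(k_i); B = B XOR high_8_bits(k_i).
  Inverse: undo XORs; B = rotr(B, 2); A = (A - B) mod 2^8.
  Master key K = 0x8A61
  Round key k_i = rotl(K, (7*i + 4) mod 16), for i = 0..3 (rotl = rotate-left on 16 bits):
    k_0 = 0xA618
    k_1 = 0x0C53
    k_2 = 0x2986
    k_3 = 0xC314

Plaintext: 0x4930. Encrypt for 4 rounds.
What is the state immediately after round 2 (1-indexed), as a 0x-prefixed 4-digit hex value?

s_0 = plaintext = 0x4930
s_1 = Round(s_0, k_0) = 0x6166
s_2 = Round(s_1, k_1) = 0x9495
s_3 = Round(s_2, k_2) = 0xAF7F
s_4 = Round(s_3, k_3) = 0x3A3E

0x9495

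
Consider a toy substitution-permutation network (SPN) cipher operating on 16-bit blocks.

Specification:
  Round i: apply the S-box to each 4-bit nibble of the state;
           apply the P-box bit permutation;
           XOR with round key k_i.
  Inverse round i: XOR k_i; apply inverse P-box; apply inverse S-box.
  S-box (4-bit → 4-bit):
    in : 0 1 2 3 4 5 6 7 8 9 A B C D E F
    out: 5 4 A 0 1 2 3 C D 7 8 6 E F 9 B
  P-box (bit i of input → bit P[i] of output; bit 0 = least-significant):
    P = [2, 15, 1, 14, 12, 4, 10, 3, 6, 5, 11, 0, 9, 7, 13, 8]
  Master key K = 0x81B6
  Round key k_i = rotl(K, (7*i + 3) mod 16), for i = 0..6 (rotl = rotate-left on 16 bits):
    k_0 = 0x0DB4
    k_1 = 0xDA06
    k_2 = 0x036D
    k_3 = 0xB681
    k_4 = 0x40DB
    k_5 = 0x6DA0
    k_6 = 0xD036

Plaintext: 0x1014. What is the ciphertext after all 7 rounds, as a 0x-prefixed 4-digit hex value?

0x12B3

s_0 = plaintext = 0x1014
s_1 = Round(s_0, k_0) = 0x21F0
s_2 = Round(s_1, k_1) = 0xC398
s_3 = Round(s_2, k_2) = 0x76FB
s_4 = Round(s_3, k_3) = 0x07FB
s_5 = Round(s_4, k_4) = 0xFAC0
s_6 = Round(s_5, k_5) = 0x6A3F
s_7 = Round(s_6, k_6) = 0x12B3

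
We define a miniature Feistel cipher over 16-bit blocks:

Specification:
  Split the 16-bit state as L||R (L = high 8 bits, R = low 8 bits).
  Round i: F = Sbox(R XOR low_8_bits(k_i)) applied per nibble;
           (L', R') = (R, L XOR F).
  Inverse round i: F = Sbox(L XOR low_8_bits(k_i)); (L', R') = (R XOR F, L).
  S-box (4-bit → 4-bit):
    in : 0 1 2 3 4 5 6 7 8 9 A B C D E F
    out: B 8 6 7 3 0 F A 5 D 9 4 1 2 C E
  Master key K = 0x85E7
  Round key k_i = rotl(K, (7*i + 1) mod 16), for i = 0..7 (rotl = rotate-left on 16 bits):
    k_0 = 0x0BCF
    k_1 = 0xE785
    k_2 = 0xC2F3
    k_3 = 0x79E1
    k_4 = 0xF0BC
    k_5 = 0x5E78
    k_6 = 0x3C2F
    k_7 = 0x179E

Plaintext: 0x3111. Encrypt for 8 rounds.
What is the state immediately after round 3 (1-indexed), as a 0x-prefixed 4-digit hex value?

s_0 = plaintext = 0x3111
s_1 = Round(s_0, k_0) = 0x111D
s_2 = Round(s_1, k_1) = 0x1DC4
s_3 = Round(s_2, k_2) = 0xC467
s_4 = Round(s_3, k_3) = 0x679B
s_5 = Round(s_4, k_4) = 0x9B0D
s_6 = Round(s_5, k_5) = 0x0D3B
s_7 = Round(s_6, k_6) = 0x3B8E
s_8 = Round(s_7, k_7) = 0x8EB0

0xC467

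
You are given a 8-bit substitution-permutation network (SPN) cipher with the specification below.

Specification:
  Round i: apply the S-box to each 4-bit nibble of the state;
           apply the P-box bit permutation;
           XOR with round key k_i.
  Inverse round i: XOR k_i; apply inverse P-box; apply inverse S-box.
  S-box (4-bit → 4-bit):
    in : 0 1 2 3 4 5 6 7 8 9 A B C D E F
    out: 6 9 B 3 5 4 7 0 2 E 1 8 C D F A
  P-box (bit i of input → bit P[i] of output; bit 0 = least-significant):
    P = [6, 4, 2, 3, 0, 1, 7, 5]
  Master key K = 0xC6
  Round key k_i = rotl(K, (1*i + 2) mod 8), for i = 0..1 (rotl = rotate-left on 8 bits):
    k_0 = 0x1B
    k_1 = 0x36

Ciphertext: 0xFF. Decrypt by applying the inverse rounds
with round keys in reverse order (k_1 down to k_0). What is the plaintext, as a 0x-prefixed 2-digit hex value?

s_0 = ciphertext = 0xFF
s_1 = InvRound(s_0, k_1) = 0x41
s_2 = InvRound(s_1, k_0) = 0x82

0x82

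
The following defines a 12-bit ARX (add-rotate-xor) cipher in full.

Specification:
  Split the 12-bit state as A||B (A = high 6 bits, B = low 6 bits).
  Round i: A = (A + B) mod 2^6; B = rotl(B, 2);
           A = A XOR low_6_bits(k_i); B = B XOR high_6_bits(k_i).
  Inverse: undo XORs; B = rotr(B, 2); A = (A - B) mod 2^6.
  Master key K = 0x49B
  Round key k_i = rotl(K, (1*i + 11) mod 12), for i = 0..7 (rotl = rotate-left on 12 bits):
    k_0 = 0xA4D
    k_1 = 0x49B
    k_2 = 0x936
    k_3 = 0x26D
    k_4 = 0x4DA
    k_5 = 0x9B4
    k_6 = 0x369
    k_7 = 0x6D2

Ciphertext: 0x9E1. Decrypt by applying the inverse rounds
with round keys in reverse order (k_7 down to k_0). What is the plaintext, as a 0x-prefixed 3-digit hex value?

0x6F6

s_0 = ciphertext = 0x9E1
s_1 = InvRound(s_0, k_7) = 0x1EE
s_2 = InvRound(s_1, k_6) = 0xDB8
s_3 = InvRound(s_2, k_5) = 0x6E7
s_4 = InvRound(s_3, k_4) = 0xD0D
s_5 = InvRound(s_4, k_3) = 0x601
s_6 = InvRound(s_5, k_2) = 0x559
s_7 = InvRound(s_6, k_1) = 0x732
s_8 = InvRound(s_7, k_0) = 0x6F6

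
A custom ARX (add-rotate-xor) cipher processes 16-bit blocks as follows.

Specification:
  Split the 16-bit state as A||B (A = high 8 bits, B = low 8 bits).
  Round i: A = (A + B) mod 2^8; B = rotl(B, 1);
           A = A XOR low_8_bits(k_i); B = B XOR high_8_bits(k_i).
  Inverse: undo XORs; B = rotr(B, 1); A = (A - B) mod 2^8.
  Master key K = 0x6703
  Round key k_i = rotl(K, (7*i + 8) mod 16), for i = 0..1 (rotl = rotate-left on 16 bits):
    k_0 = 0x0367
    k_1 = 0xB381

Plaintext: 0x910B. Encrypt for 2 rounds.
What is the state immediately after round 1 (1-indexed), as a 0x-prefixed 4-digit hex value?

s_0 = plaintext = 0x910B
s_1 = Round(s_0, k_0) = 0xFB15
s_2 = Round(s_1, k_1) = 0x9199

0xFB15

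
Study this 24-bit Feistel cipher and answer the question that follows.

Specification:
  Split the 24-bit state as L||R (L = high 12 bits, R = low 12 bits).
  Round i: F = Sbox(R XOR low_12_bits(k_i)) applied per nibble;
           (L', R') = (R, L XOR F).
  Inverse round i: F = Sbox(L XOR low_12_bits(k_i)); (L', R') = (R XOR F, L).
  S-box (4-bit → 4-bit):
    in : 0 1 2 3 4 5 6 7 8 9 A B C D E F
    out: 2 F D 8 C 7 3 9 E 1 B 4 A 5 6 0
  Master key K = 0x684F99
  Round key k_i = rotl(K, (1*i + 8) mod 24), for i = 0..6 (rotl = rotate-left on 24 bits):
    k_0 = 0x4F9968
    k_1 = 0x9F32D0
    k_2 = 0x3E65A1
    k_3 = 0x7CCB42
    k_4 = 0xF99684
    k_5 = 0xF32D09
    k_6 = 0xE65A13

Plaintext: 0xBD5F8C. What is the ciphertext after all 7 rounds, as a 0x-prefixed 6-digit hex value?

0x2D3712

s_0 = plaintext = 0xBD5F8C
s_1 = Round(s_0, k_0) = 0xF8C8B9
s_2 = Round(s_1, k_1) = 0x8B94BD
s_3 = Round(s_2, k_2) = 0x4BD743
s_4 = Round(s_3, k_3) = 0x743E92
s_5 = Round(s_4, k_4) = 0xE929B0
s_6 = Round(s_5, k_5) = 0x9B02D3
s_7 = Round(s_6, k_6) = 0x2D3712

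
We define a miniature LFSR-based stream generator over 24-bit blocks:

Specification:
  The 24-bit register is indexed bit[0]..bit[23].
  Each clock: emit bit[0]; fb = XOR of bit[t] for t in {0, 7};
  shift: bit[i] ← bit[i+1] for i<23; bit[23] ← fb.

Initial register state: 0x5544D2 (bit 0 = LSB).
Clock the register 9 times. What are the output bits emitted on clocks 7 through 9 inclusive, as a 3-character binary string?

reg_0 = 0x5544D2
clock 1: out=0, reg = 0xAAA269
clock 2: out=1, reg = 0xD55134
clock 3: out=0, reg = 0x6AA89A
clock 4: out=0, reg = 0xB5544D
clock 5: out=1, reg = 0xDAAA26
clock 6: out=0, reg = 0x6D5513
clock 7: out=1, reg = 0xB6AA89
clock 8: out=1, reg = 0x5B5544
clock 9: out=0, reg = 0x2DAAA2

110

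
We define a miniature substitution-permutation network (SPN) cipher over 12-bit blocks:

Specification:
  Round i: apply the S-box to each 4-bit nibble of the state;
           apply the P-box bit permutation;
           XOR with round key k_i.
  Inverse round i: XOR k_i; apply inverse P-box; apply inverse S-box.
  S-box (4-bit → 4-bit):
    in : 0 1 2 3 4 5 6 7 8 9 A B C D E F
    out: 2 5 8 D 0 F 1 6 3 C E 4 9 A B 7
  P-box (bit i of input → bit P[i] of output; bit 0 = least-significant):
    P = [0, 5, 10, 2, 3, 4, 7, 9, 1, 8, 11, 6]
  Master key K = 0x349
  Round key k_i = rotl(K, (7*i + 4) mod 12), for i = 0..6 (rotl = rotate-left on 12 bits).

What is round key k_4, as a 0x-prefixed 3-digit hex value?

0x934

K = 0x349
k_0 = rotl(K, (7*0+4) mod 12) = rotl(K, 4) = 0x493
k_1 = rotl(K, (7*1+4) mod 12) = rotl(K, 11) = 0x9A4
k_2 = rotl(K, (7*2+4) mod 12) = rotl(K, 6) = 0x24D
k_3 = rotl(K, (7*3+4) mod 12) = rotl(K, 1) = 0x692
k_4 = rotl(K, (7*4+4) mod 12) = rotl(K, 8) = 0x934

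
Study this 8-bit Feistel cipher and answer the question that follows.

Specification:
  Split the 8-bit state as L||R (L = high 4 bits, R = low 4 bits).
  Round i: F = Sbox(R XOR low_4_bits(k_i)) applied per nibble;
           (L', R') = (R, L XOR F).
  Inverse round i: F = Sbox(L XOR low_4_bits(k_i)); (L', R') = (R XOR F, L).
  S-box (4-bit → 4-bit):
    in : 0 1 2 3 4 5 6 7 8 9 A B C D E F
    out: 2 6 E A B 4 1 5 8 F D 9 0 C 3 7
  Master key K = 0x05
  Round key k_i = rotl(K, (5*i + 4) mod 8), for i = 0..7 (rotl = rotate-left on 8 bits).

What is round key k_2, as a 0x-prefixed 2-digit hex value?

0x41

K = 0x05
k_0 = rotl(K, (5*0+4) mod 8) = rotl(K, 4) = 0x50
k_1 = rotl(K, (5*1+4) mod 8) = rotl(K, 1) = 0x0A
k_2 = rotl(K, (5*2+4) mod 8) = rotl(K, 6) = 0x41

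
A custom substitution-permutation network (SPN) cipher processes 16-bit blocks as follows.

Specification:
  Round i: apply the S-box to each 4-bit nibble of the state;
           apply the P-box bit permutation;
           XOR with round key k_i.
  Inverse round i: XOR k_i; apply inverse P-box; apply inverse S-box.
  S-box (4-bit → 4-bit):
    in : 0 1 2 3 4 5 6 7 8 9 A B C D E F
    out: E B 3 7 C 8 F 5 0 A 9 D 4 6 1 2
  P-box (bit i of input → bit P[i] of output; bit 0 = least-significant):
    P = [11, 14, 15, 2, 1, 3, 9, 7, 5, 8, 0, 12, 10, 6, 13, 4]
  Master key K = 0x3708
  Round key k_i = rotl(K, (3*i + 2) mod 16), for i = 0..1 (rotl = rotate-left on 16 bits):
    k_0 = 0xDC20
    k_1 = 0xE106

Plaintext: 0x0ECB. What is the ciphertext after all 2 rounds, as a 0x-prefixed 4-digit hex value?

0x54A3

s_0 = plaintext = 0x0ECB
s_1 = Round(s_0, k_0) = 0x7654
s_2 = Round(s_1, k_1) = 0x54A3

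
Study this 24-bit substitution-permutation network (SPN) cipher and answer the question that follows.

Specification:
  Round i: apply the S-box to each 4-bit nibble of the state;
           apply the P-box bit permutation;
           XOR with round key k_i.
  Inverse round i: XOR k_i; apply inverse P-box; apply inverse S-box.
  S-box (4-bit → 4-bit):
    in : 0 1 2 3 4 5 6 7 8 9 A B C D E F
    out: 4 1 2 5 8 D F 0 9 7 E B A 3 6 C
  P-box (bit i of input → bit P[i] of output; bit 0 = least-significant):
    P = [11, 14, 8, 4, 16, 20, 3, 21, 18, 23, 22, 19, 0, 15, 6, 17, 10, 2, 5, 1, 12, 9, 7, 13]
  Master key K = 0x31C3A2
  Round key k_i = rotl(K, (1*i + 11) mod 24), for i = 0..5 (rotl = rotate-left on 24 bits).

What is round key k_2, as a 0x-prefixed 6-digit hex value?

0x744638

K = 0x31C3A2
k_0 = rotl(K, (1*0+11) mod 24) = rotl(K, 11) = 0x1D118E
k_1 = rotl(K, (1*1+11) mod 24) = rotl(K, 12) = 0x3A231C
k_2 = rotl(K, (1*2+11) mod 24) = rotl(K, 13) = 0x744638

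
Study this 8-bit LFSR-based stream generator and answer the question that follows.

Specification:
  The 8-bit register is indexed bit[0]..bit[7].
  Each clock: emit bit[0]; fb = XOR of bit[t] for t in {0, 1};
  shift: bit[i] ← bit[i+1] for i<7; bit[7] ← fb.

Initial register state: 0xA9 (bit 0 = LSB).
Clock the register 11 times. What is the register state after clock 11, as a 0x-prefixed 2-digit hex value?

reg_0 = 0xA9
clock 1: out=1, reg = 0xD4
clock 2: out=0, reg = 0x6A
clock 3: out=0, reg = 0xB5
clock 4: out=1, reg = 0xDA
clock 5: out=0, reg = 0xED
clock 6: out=1, reg = 0xF6
clock 7: out=0, reg = 0xFB
clock 8: out=1, reg = 0x7D
clock 9: out=1, reg = 0xBE
clock 10: out=0, reg = 0xDF
clock 11: out=1, reg = 0x6F

0x6F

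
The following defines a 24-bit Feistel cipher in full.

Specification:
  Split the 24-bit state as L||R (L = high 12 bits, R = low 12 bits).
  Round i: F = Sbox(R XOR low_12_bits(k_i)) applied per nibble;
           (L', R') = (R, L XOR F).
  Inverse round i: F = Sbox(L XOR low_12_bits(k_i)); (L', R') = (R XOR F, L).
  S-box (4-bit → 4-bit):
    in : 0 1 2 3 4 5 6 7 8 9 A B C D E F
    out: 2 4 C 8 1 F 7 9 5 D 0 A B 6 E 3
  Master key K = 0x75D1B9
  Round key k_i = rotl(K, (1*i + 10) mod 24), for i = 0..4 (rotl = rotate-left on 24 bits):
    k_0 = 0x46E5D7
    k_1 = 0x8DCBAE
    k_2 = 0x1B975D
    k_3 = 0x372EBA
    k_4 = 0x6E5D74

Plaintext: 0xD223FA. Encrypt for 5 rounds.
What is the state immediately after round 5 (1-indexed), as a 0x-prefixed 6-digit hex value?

0x0D3E44

s_0 = plaintext = 0xD223FA
s_1 = Round(s_0, k_0) = 0x3FAAE4
s_2 = Round(s_1, k_1) = 0xAE47EA
s_3 = Round(s_2, k_2) = 0x7EA84D
s_4 = Round(s_3, k_3) = 0x84D0D3
s_5 = Round(s_4, k_4) = 0x0D3E44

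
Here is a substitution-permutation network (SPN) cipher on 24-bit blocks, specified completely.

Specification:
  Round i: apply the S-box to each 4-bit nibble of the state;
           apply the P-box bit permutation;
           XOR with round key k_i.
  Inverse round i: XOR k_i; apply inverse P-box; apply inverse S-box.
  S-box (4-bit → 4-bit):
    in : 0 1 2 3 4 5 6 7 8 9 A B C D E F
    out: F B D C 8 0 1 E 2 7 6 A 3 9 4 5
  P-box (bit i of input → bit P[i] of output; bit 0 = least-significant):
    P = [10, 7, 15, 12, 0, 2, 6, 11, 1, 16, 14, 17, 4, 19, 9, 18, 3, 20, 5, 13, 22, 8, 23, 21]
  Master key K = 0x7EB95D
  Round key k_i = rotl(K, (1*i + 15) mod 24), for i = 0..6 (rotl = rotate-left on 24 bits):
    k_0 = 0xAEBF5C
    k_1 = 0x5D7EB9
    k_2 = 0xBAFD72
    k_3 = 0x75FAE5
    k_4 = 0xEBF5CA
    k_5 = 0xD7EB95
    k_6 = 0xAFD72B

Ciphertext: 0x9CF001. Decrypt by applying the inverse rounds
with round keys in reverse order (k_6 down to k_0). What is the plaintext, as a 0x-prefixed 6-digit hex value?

s_0 = ciphertext = 0x9CF001
s_1 = InvRound(s_0, k_6) = 0xB0E156
s_2 = InvRound(s_1, k_5) = 0xD53128
s_3 = InvRound(s_2, k_4) = 0x4AB2E9
s_4 = InvRound(s_3, k_3) = 0x4CB7B5
s_5 = InvRound(s_4, k_2) = 0x283208
s_6 = InvRound(s_5, k_1) = 0xDADADC
s_7 = InvRound(s_6, k_0) = 0x1B4E5C

0x1B4E5C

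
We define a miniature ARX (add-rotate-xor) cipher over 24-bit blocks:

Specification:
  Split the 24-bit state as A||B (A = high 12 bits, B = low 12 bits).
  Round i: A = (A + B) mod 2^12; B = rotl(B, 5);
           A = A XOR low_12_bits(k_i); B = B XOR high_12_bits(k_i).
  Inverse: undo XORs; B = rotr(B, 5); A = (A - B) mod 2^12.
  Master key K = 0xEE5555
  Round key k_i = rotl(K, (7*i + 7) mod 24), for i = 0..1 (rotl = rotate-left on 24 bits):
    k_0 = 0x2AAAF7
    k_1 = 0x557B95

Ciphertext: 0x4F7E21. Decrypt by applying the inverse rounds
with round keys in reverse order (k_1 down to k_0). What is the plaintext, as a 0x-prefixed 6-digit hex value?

s_0 = ciphertext = 0x4F7E21
s_1 = InvRound(s_0, k_1) = 0x407B5B
s_2 = InvRound(s_1, k_0) = 0x6218CF

0x6218CF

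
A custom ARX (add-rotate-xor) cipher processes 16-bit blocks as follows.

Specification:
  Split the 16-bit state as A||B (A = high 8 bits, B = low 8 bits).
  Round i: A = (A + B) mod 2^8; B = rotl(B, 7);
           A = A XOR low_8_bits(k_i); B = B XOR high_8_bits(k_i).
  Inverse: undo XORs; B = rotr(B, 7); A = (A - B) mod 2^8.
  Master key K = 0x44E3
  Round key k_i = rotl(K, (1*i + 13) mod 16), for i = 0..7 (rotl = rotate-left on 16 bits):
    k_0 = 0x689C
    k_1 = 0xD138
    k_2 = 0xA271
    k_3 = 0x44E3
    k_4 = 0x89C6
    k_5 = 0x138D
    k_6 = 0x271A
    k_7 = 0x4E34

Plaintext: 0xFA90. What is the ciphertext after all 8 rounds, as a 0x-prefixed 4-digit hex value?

0x1C7E

s_0 = plaintext = 0xFA90
s_1 = Round(s_0, k_0) = 0x1620
s_2 = Round(s_1, k_1) = 0x0EC1
s_3 = Round(s_2, k_2) = 0xBE42
s_4 = Round(s_3, k_3) = 0xE365
s_5 = Round(s_4, k_4) = 0x8E3B
s_6 = Round(s_5, k_5) = 0x448E
s_7 = Round(s_6, k_6) = 0xC860
s_8 = Round(s_7, k_7) = 0x1C7E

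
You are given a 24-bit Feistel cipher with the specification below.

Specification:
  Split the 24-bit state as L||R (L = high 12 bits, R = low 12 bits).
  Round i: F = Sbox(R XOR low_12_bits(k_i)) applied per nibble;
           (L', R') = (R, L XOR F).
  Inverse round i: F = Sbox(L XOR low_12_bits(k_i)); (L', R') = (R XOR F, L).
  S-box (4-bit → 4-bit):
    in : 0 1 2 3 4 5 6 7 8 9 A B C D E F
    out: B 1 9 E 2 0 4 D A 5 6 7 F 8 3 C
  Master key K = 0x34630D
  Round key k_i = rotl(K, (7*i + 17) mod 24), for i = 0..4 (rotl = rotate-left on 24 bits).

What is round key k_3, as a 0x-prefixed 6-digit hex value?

K = 0x34630D
k_0 = rotl(K, (7*0+17) mod 24) = rotl(K, 17) = 0x1A68C6
k_1 = rotl(K, (7*1+17) mod 24) = rotl(K, 0) = 0x34630D
k_2 = rotl(K, (7*2+17) mod 24) = rotl(K, 7) = 0x31869A
k_3 = rotl(K, (7*3+17) mod 24) = rotl(K, 14) = 0xC34D18

0xC34D18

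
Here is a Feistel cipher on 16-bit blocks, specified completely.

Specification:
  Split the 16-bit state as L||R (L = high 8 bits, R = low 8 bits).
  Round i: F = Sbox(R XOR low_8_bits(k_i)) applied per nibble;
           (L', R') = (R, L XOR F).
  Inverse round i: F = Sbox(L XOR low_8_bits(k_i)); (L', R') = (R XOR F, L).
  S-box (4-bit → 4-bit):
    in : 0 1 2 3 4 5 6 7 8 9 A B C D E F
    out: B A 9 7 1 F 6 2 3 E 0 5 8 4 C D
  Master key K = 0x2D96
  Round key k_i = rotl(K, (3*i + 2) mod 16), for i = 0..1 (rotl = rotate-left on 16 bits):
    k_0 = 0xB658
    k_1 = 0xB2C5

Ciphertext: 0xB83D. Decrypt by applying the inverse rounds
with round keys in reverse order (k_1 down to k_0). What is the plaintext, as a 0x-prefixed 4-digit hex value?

0xA219

s_0 = ciphertext = 0xB83D
s_1 = InvRound(s_0, k_1) = 0x19B8
s_2 = InvRound(s_1, k_0) = 0xA219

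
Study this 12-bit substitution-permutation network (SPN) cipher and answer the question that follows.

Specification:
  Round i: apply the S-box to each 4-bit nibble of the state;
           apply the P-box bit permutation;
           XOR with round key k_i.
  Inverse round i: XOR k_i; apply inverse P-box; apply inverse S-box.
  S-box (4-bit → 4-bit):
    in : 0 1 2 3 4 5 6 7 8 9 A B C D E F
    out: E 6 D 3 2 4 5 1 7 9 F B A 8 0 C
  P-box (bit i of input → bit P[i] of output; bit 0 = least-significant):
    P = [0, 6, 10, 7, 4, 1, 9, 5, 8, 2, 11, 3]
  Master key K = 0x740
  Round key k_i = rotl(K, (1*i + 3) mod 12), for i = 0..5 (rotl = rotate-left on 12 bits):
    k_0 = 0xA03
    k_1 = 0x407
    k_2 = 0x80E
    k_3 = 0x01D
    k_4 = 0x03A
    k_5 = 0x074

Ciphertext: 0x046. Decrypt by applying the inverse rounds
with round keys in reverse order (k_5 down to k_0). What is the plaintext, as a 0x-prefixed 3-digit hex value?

0x11F

s_0 = ciphertext = 0x046
s_1 = InvRound(s_0, k_5) = 0xEBE
s_2 = InvRound(s_1, k_4) = 0x15F
s_3 = InvRound(s_2, k_3) = 0x744
s_4 = InvRound(s_3, k_2) = 0x211
s_5 = InvRound(s_4, k_1) = 0x485
s_6 = InvRound(s_5, k_0) = 0x11F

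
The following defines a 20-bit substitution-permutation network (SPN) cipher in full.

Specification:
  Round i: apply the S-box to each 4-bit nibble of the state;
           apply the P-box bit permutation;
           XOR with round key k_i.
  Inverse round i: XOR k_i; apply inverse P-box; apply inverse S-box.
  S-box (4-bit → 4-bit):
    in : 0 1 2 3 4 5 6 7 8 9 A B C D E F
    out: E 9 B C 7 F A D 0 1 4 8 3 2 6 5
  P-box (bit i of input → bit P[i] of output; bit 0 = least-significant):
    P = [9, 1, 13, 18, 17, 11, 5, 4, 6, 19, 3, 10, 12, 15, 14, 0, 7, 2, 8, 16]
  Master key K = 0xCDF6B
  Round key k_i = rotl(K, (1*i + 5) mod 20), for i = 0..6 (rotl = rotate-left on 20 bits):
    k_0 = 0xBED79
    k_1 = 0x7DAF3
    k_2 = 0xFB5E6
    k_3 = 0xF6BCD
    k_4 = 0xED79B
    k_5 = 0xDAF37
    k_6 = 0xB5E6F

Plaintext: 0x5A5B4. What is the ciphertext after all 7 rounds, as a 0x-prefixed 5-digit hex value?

s_0 = plaintext = 0x5A5B4
s_1 = Round(s_0, k_0) = 0x28AA7
s_2 = Round(s_1, k_1) = 0x2F85F
s_3 = Round(s_2, k_2) = 0xCCF52
s_4 = Round(s_3, k_3) = 0x9F133
s_5 = Round(s_4, k_4) = 0xAA36B
s_6 = Round(s_5, k_5) = 0x9E22F
s_7 = Round(s_6, k_6) = 0x1B0BF

0x1B0BF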